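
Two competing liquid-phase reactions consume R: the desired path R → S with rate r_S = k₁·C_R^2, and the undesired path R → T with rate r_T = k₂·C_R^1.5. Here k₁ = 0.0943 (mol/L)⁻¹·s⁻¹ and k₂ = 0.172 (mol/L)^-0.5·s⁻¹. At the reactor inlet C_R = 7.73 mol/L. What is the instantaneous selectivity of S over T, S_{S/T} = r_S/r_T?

S_{S/T} = r_S/r_T = (k₁·C_R^2)/(k₂·C_R^1.5) = (k₁/k₂)·C_R^0.5.
= (0.0943×7.730^2) / (0.172×7.730^1.5) = 5.635/3.697 = 1.52.

1.52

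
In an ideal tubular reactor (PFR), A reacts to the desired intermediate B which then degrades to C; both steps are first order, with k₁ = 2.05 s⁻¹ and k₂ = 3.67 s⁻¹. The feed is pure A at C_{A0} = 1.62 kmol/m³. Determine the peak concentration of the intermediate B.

At the optimum, C_{B,max}/C_{A0} = (k₁/k₂)^[k₂/(k₂−k₁)].
= (2.05/3.67)^(3.67/(3.67−2.05)) = (0.5586)^(2.265) = 0.2673.
C_{B,max} = 0.2673×1.62 = 0.433 kmol/m³.

0.433 kmol/m³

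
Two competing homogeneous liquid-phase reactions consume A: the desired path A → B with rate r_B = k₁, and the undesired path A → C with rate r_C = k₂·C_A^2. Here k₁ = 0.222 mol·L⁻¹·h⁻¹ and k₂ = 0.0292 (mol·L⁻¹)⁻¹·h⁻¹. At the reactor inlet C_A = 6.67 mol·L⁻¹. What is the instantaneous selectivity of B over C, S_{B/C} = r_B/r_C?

0.171

S_{B/C} = r_B/r_C = (k₁)/(k₂·C_A^2) = (k₁/k₂)·C_A^-2.
= (0.222) / (0.0292×6.670^2) = 0.2220/1.299 = 0.171.
The undesired path is higher order in A, so low C_A (CSTR or dilute feed) favours B.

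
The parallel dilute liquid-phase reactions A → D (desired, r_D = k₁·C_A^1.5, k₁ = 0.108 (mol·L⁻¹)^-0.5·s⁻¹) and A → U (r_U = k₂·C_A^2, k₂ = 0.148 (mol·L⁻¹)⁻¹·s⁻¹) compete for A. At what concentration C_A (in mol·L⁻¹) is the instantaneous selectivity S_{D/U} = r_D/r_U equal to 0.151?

23.4 mol·L⁻¹

S_{D/U} = (k₁/k₂)·C_A^-0.5 ⇒ C_A = (S·k₂/k₁)^(-2).
= (0.151×0.148/0.108)^(-2) = (0.2069)^(-2) = 23.4 mol·L⁻¹.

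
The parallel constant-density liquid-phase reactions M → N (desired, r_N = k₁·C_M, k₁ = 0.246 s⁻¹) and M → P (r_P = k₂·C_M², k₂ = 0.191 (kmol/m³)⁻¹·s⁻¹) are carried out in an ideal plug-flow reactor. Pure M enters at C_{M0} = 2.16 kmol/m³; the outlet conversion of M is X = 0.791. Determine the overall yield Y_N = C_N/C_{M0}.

0.408

C_M = C_{M0}(1−X) = 0.4514 kmol/m³.
Along a PFR/batch, dC_N/dC_M = −r_N/(r_N+r_P) = −k₁/(k₁+k₂·C_M).
Integrating from C_{M0} to C_M: C_N = (0.246/0.191)·ln[(0.246+0.191·2.16)/(0.246+0.191·0.451)] = 1.288·ln(0.6586/0.3322) = 0.8813 kmol/m³.
Y_N = C_N/C_{M0} = 0.8813/2.16 = 0.408.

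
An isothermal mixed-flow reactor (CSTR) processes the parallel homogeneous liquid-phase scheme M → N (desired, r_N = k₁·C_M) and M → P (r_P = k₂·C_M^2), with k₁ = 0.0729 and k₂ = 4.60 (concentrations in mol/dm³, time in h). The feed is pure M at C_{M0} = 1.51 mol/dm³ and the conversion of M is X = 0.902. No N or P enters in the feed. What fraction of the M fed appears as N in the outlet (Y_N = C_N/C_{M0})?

Exit C_M = C_{M0}(1−X) = 1.51×0.0980 = 0.1480 mol/dm³.
A CSTR operates uniformly at the exit composition, giving r_N = 0.01079 and r_P = 0.1007 (each k·C_M^n at C_M = 0.1480).
Fraction of consumed M going to N: r_N/(r_N+r_P) = 0.09673.
C_N = 0.09673·C_{M0}·X = 0.09673×1.51×0.902 = 0.132 mol/dm³; Y_N = C_N/C_{M0} = 0.0873.

0.0873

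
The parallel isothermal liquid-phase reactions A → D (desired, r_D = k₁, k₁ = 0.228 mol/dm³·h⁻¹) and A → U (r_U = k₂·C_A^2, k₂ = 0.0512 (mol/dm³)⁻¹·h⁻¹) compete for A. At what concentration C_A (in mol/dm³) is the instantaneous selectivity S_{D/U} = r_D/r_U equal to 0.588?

S_{D/U} = (k₁/k₂)·C_A^-2 ⇒ C_A = (S·k₂/k₁)^(-0.5).
= (0.588×0.0512/0.228)^(-0.5) = (0.1320)^(-0.5) = 2.75 mol/dm³.

2.75 mol/dm³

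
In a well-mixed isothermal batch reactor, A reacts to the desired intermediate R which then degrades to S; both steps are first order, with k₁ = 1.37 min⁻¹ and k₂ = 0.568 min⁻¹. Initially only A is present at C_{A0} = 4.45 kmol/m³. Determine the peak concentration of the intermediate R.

2.39 kmol/m³

At the optimum, C_{R,max}/C_{A0} = (k₁/k₂)^[k₂/(k₂−k₁)].
= (1.37/0.568)^(0.568/(0.568−1.37)) = (2.412)^(-0.7082) = 0.5360.
C_{R,max} = 0.5360×4.45 = 2.39 kmol/m³.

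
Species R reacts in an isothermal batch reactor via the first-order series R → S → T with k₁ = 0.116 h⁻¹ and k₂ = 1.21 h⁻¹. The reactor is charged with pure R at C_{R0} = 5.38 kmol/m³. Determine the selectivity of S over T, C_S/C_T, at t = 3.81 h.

Solving the coupled first-order balances gives C_S(t) = [k₁/(k₂−k₁)]·C_{R0}·(e^(−k₁t) − e^(−k₂t)).
e^(−k₁t) = e^(−0.116×3.81) = e^(−0.4420) = 0.6428; e^(−k₂t) = e^(−4.610) = 0.009951.
C_S = 0.116×5.38/(1.21−0.116) × (0.6428−0.009951) = 0.5705×0.6328 = 0.3610 kmol/m³.
C_R = C_{R0}e^(−k₁t) = 3.458 kmol/m³, so C_T = C_{R0}−C_R−C_S = 1.561 kmol/m³; C_S/C_T = 0.231.

0.231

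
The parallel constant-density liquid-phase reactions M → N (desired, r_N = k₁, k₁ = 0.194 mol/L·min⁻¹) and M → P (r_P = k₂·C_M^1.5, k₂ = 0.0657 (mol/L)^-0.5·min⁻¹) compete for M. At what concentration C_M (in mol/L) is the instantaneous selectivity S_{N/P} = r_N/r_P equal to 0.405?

S_{N/P} = (k₁/k₂)·C_M^-1.5 ⇒ C_M = (S·k₂/k₁)^(1/(-1.5)).
= (0.405×0.0657/0.194)^(-0.6667) = (0.1372)^(-0.6667) = 3.76 mol/L.

3.76 mol/L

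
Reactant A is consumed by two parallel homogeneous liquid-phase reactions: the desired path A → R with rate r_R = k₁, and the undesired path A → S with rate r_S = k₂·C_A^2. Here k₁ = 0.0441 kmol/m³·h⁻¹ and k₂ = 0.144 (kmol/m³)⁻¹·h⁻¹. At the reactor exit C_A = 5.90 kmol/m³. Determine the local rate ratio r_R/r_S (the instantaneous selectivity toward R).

S_{R/S} = r_R/r_S = (k₁)/(k₂·C_A^2) = (k₁/k₂)·C_A^-2.
= (0.0441) / (0.144×5.900^2) = 0.04410/5.013 = 0.00880.
The undesired path is higher order in A, so low C_A (CSTR or dilute feed) favours R.

0.00880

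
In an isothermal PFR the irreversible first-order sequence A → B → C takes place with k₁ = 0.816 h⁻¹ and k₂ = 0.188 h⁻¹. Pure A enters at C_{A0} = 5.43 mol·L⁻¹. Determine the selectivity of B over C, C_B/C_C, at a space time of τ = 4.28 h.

The intermediate concentration in a first-order A→B→C sequence is C_B = k₁C_{A0}(e^(−k₁τ) − e^(−k₂τ))/(k₂−k₁).
e^(−k₁τ) = e^(−0.816×4.28) = e^(−3.492) = 0.03043; e^(−k₂τ) = e^(−0.8046) = 0.4472.
C_B = 0.816×5.43/(0.188−0.816) × (0.03043−0.4472) = (-7.056)×(-0.4168) = 2.941 mol·L⁻¹.
C_A = C_{A0}e^(−k₁τ) = 0.1652 mol·L⁻¹, so C_C = C_{A0}−C_A−C_B = 2.324 mol·L⁻¹; C_B/C_C = 1.27.

1.27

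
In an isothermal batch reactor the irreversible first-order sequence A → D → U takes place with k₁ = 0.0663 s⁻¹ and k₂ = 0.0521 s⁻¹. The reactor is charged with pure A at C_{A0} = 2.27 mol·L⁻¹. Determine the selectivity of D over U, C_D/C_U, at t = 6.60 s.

For first-order series with pure A initially, C_D(t) = k₁C_{A0}/(k₂−k₁)·(e^(−k₁t) − e^(−k₂t)).
e^(−k₁t) = e^(−0.0663×6.60) = e^(−0.4376) = 0.6456; e^(−k₂t) = e^(−0.3439) = 0.7090.
C_D = 0.0663×2.27/(0.0521−0.0663) × (0.6456−0.7090) = (-10.60)×(-0.06343) = 0.6723 mol·L⁻¹.
C_A = C_{A0}e^(−k₁t) = 1.466 mol·L⁻¹, so C_U = C_{A0}−C_A−C_D = 0.1322 mol·L⁻¹; C_D/C_U = 5.09.

5.09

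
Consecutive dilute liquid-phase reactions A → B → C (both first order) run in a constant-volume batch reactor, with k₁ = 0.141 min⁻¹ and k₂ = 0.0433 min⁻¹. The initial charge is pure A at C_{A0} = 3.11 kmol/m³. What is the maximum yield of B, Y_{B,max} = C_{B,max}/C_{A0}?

Evaluating C_B at t_opt = ln(k₂/k₁)/(k₂−k₁) gives C_{B,max}/C_{A0} = (k₁/k₂)^[k₂/(k₂−k₁)].
= (0.141/0.0433)^(0.0433/(0.0433−0.141)) = (3.256)^(-0.4432) = 0.5926.

0.593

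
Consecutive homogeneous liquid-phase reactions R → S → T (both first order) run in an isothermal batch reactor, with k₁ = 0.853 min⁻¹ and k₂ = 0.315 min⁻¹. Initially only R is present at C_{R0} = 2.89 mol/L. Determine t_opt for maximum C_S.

For first-order series the maximum of C_S occurs at t_opt = ln(k₂/k₁)/(k₂−k₁).
= ln(0.315/0.853)/(0.315−0.853) = ln(0.3693)/-0.5380 = -0.9962/-0.5380 = 1.85 min.

1.85 min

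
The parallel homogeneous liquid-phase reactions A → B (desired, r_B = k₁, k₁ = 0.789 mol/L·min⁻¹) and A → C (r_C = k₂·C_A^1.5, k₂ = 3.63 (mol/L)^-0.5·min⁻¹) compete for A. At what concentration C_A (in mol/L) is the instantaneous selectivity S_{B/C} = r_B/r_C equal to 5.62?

S_{B/C} = (k₁/k₂)·C_A^-1.5 ⇒ C_A = (S·k₂/k₁)^(1/(-1.5)).
= (5.62×3.63/0.789)^(-0.6667) = (25.86)^(-0.6667) = 0.114 mol/L.

0.114 mol/L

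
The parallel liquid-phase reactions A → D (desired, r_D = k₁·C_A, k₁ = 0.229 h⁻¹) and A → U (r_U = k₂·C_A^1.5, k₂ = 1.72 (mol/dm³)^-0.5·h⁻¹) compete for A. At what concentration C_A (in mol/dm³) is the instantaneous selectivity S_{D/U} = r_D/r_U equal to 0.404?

0.109 mol/dm³

S_{D/U} = (k₁/k₂)·C_A^-0.5 ⇒ C_A = (S·k₂/k₁)^(-2).
= (0.404×1.72/0.229)^(-2) = (3.034)^(-2) = 0.109 mol/dm³.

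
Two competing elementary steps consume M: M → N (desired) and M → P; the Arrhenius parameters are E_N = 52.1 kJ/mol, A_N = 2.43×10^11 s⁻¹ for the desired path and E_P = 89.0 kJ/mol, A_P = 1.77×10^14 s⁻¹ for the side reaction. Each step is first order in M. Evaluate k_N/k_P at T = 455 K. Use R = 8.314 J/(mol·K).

Since both paths have the same order in M, the concentration cancels and S_{N/P} = k_N/k_P = (A_N/A_P)·exp[(E_P−E_N)/(RT)].
(E_P−E_N)/(RT) = (89.0−52.1)×10³/(8.314×455) = 36900/3783 = 9.754.
k_N/k_P = (2.43×10^11/1.77×10^14)·exp(9.754) = 0.001373 × 17232 = 23.7.

23.7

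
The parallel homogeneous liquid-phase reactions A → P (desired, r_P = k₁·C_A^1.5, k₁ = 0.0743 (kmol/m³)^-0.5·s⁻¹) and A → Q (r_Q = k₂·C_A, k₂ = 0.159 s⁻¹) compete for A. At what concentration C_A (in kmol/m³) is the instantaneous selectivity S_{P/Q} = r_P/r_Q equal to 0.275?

S_{P/Q} = (k₁/k₂)·C_A^0.5 ⇒ C_A = (S·k₂/k₁)^(2).
= (0.275×0.159/0.0743)^(2) = (0.5885)^(2) = 0.346 kmol/m³.

0.346 kmol/m³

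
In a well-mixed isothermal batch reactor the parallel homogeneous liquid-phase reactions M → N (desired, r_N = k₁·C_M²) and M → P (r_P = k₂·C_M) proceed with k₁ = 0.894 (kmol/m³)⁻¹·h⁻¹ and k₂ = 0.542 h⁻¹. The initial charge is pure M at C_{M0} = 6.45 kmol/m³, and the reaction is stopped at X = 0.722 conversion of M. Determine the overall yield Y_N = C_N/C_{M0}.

0.621

C_M = C_{M0}(1−X) = 1.793 kmol/m³.
Along a PFR/batch, dC_P/dC_M = −r_P/(r_N+r_P) = −k₂/(k₂+k₁·C_M).
Integrating from C_{M0} to C_M: C_P = (0.542/0.894)·ln[(0.542+0.894·6.45)/(0.542+0.894·1.79)] = 0.6063·ln(6.308/2.145) = 0.6540 kmol/m³.
Then C_N = (C_{M0}−C_M) − C_P = 4.657 − 0.6540 = 4.003 kmol/m³.
Y_N = C_N/C_{M0} = 4.003/6.45 = 0.621.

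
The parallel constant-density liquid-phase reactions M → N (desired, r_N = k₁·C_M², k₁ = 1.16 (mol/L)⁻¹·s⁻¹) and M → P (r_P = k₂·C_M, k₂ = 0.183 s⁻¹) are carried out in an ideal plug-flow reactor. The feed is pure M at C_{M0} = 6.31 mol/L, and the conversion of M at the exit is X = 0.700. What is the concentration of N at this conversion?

C_M = C_{M0}(1−X) = 1.893 mol/L.
Along a PFR/batch, dC_P/dC_M = −r_P/(r_N+r_P) = −k₂/(k₂+k₁·C_M).
Integrating from C_{M0} to C_M: C_P = (0.183/1.16)·ln[(0.183+1.16·6.31)/(0.183+1.16·1.89)] = 0.1578·ln(7.503/2.379) = 0.1812 mol/L.
Then C_N = (C_{M0}−C_M) − C_P = 4.417 − 0.1812 = 4.236 mol/L.

4.24 mol/L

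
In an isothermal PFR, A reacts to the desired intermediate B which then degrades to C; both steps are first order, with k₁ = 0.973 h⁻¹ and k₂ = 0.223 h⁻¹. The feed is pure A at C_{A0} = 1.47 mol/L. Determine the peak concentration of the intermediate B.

0.949 mol/L

For a first-order series the maximum intermediate yield is C_{B,max}/C_{A0} = (k₁/k₂)^[k₂/(k₂−k₁)].
= (0.973/0.223)^(0.223/(0.223−0.973)) = (4.363)^(-0.2973) = 0.6453.
C_{B,max} = 0.6453×1.47 = 0.949 mol/L.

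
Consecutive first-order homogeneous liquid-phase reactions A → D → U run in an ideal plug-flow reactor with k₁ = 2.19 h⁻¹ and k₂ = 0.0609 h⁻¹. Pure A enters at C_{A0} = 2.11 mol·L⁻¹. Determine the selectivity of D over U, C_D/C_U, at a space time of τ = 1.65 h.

The intermediate concentration in a first-order A→B→C sequence is C_D = k₁C_{A0}(e^(−k₁τ) − e^(−k₂τ))/(k₂−k₁).
e^(−k₁τ) = e^(−2.19×1.65) = e^(−3.613) = 0.02696; e^(−k₂τ) = e^(−0.1005) = 0.9044.
C_D = 2.19×2.11/(0.0609−2.19) × (0.02696−0.9044) = (-2.170)×(-0.8774) = 1.904 mol·L⁻¹.
C_A = C_{A0}e^(−k₁τ) = 0.05688 mol·L⁻¹, so C_U = C_{A0}−C_A−C_D = 0.1488 mol·L⁻¹; C_D/C_U = 12.8.

12.8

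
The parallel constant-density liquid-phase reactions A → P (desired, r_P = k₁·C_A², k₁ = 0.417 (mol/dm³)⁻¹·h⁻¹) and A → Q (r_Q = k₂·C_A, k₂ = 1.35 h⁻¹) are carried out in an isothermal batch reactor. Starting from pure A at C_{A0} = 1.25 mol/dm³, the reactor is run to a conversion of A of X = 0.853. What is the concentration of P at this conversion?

0.188 mol/dm³

C_A = C_{A0}(1−X) = 0.1838 mol/dm³.
Along a PFR/batch, dC_Q/dC_A = −r_Q/(r_P+r_Q) = −k₂/(k₂+k₁·C_A).
Integrating from C_{A0} to C_A: C_Q = (1.35/0.417)·ln[(1.35+0.417·1.25)/(1.35+0.417·0.184)] = 3.237·ln(1.871/1.427) = 0.8783 mol/dm³.
Then C_P = (C_{A0}−C_A) − C_Q = 1.066 − 0.8783 = 0.1880 mol/dm³.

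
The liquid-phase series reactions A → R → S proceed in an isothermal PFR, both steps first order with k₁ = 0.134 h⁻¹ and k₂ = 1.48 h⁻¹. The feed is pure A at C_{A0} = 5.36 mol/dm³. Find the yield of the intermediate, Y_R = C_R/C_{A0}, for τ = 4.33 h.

Solving the coupled first-order balances gives C_R(τ) = [k₁/(k₂−k₁)]·C_{A0}·(e^(−k₁τ) − e^(−k₂τ)).
e^(−k₁τ) = e^(−0.134×4.33) = e^(−0.5802) = 0.5598; e^(−k₂τ) = e^(−6.408) = 0.001648.
C_R = 0.134×5.36/(1.48−0.134) × (0.5598−0.001648) = 0.5336×0.5581 = 0.2978 mol/dm³.
Y_R = C_R/C_{A0} = 0.2978/5.36 = 0.0556.

0.0556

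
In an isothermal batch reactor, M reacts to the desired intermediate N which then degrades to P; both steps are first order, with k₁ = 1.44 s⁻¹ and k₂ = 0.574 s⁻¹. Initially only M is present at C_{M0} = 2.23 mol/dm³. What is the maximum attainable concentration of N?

1.21 mol/dm³

Evaluating C_N at t_opt = ln(k₂/k₁)/(k₂−k₁) gives C_{N,max}/C_{M0} = (k₁/k₂)^[k₂/(k₂−k₁)].
= (1.44/0.574)^(0.574/(0.574−1.44)) = (2.509)^(-0.6628) = 0.5435.
C_{N,max} = 0.5435×2.23 = 1.21 mol/dm³.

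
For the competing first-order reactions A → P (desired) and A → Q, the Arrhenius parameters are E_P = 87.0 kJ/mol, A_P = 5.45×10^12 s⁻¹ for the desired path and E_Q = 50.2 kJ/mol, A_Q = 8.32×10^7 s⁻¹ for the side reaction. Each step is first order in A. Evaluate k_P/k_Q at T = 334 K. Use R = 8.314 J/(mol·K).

With equal orders, S_{P/Q} = k_P/k_Q = (A_P/A_Q)·exp[(E_Q−E_P)/(RT)].
(E_Q−E_P)/(RT) = (50.2−87.0)×10³/(8.314×334) = -36800/2777 = -13.25.
k_P/k_Q = (5.45×10^12/8.32×10^7)·exp(-13.25) = 65505 × 1.756×10^-6 = 0.115.

0.115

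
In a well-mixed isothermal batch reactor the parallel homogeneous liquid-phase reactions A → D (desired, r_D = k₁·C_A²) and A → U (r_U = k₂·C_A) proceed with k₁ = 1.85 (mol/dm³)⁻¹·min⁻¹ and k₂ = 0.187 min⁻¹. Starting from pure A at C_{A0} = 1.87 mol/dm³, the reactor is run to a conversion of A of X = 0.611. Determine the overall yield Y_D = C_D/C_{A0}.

0.564

C_A = C_{A0}(1−X) = 0.7274 mol/dm³.
Along a PFR/batch, dC_U/dC_A = −r_U/(r_D+r_U) = −k₂/(k₂+k₁·C_A).
Integrating from C_{A0} to C_A: C_U = (0.187/1.85)·ln[(0.187+1.85·1.87)/(0.187+1.85·0.727)] = 0.1011·ln(3.647/1.533) = 0.08761 mol/dm³.
Then C_D = (C_{A0}−C_A) − C_U = 1.143 − 0.08761 = 1.055 mol/dm³.
Y_D = C_D/C_{A0} = 1.055/1.87 = 0.564.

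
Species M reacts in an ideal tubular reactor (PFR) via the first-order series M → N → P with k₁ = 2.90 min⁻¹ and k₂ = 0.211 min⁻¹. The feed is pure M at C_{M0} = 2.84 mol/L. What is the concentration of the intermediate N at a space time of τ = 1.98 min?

Solving the coupled first-order balances gives C_N(τ) = [k₁/(k₂−k₁)]·C_{M0}·(e^(−k₁τ) − e^(−k₂τ)).
e^(−k₁τ) = e^(−2.90×1.98) = e^(−5.742) = 0.003208; e^(−k₂τ) = e^(−0.4178) = 0.6585.
C_N = 2.90×2.84/(0.211−2.90) × (0.003208−0.6585) = (-3.063)×(-0.6553) = 2.007 mol/L.

2.01 mol/L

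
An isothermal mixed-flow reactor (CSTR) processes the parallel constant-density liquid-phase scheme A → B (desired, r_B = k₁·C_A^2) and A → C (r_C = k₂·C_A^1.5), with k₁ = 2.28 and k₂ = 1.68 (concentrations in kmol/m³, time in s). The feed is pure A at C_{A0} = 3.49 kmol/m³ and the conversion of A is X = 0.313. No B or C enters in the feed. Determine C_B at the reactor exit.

Exit C_A = C_{A0}(1−X) = 3.49×0.687 = 2.398 kmol/m³.
Rates in a CSTR are evaluated at the outlet concentration: r_B = 2.28×2.398^2 = 13.11, r_C = 1.68×2.398^1.5 = 6.237.
Fraction of consumed A going to B: r_B/(r_B+r_C) = 0.6776.
C_B = 0.6776·C_{A0}·X = 0.6776×3.49×0.313 = 0.740 kmol/m³.

0.740 kmol/m³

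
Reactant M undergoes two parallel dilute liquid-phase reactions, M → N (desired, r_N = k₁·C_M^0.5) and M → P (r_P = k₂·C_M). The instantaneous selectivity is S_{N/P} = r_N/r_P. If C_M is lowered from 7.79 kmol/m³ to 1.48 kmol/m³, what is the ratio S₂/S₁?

S_{N/P} = (k₁/k₂)·C_M^-0.5, so S₂/S₁ = (C_{M,2}/C_{M,1})^-0.5.
= (1.48/7.79)^(-0.5) = (0.1900)^(-0.5) = 2.29.

2.29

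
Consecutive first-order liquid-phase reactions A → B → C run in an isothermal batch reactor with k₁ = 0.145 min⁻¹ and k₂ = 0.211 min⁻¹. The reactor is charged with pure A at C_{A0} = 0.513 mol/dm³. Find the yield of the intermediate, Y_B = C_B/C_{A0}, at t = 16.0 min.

0.141

For first-order series with pure A initially, C_B(t) = k₁C_{A0}/(k₂−k₁)·(e^(−k₁t) − e^(−k₂t)).
e^(−k₁t) = e^(−0.145×16.0) = e^(−2.320) = 0.09827; e^(−k₂t) = e^(−3.376) = 0.03418.
C_B = 0.145×0.513/(0.211−0.145) × (0.09827−0.03418) = 1.127×0.06409 = 0.07223 mol/dm³.
Y_B = C_B/C_{A0} = 0.07223/0.513 = 0.141.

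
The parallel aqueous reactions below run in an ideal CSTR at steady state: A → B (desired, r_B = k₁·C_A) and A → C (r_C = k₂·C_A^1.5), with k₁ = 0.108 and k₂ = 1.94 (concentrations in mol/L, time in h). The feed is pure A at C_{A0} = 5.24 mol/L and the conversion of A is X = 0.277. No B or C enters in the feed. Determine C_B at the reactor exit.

0.0404 mol/L

Exit C_A = C_{A0}(1−X) = 5.24×0.723 = 3.789 mol/L.
A CSTR operates uniformly at the exit composition, giving r_B = 0.4092 and r_C = 14.31 (each k·C_A^n at C_A = 3.789).
Fraction of consumed A going to B: r_B/(r_B+r_C) = 0.02781.
C_B = 0.02781·C_{A0}·X = 0.02781×5.24×0.277 = 0.0404 mol/L.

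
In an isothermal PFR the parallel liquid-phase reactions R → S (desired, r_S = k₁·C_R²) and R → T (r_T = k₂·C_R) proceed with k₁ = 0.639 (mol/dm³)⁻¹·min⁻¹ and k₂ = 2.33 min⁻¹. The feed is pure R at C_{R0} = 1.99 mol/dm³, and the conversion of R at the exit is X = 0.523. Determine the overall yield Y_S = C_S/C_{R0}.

0.149

C_R = C_{R0}(1−X) = 0.9492 mol/dm³.
Along a PFR/batch, dC_T/dC_R = −r_T/(r_S+r_T) = −k₂/(k₂+k₁·C_R).
Integrating from C_{R0} to C_R: C_T = (2.33/0.639)·ln[(2.33+0.639·1.99)/(2.33+0.639·0.949)] = 3.646·ln(3.602/2.937) = 0.7444 mol/dm³.
Then C_S = (C_{R0}−C_R) − C_T = 1.041 − 0.7444 = 0.2964 mol/dm³.
Y_S = C_S/C_{R0} = 0.2964/1.99 = 0.149.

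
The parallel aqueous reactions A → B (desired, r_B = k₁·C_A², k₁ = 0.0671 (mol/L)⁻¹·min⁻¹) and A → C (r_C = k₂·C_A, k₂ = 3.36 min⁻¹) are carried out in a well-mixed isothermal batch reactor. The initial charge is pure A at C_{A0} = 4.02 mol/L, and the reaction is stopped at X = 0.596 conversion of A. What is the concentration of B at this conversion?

C_A = C_{A0}(1−X) = 1.624 mol/L.
Along a PFR/batch, dC_C/dC_A = −r_C/(r_B+r_C) = −k₂/(k₂+k₁·C_A).
Integrating from C_{A0} to C_A: C_C = (3.36/0.0671)·ln[(3.36+0.0671·4.02)/(3.36+0.0671·1.62)] = 50.07·ln(3.630/3.469) = 2.268 mol/L.
Then C_B = (C_{A0}−C_A) − C_C = 2.396 − 2.268 = 0.1274 mol/L.

0.127 mol/L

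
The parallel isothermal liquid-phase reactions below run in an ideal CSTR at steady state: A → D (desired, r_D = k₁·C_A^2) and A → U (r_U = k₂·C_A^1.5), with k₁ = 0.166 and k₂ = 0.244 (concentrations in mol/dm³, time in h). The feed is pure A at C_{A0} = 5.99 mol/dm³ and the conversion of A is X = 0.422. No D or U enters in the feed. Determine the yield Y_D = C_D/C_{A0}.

0.236

Exit C_A = C_{A0}(1−X) = 5.99×0.578 = 3.462 mol/dm³.
Rates in a CSTR are evaluated at the outlet concentration: r_D = 0.166×3.462^2 = 1.990, r_U = 0.244×3.462^1.5 = 1.572.
Fraction of consumed A going to D: r_D/(r_D+r_U) = 0.5587.
C_D = 0.5587·C_{A0}·X = 0.5587×5.99×0.422 = 1.41 mol/dm³; Y_D = C_D/C_{A0} = 0.236.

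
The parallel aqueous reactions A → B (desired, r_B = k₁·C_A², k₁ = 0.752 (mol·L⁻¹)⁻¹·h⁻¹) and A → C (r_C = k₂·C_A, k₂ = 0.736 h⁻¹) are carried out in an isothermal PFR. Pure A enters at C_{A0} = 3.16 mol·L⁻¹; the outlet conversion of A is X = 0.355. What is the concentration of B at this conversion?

C_A = C_{A0}(1−X) = 2.038 mol·L⁻¹.
Along a PFR/batch, dC_C/dC_A = −r_C/(r_B+r_C) = −k₂/(k₂+k₁·C_A).
Integrating from C_{A0} to C_A: C_C = (0.736/0.752)·ln[(0.736+0.752·3.16)/(0.736+0.752·2.04)] = 0.9787·ln(3.112/2.269) = 0.3094 mol·L⁻¹.
Then C_B = (C_{A0}−C_A) − C_C = 1.122 − 0.3094 = 0.8124 mol·L⁻¹.

0.812 mol·L⁻¹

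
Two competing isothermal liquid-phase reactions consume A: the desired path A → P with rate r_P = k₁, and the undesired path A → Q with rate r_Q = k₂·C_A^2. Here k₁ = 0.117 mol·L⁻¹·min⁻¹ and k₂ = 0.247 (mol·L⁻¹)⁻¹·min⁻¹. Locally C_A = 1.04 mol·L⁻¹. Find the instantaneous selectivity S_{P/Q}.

S_{P/Q} = r_P/r_Q = (k₁)/(k₂·C_A^2) = (k₁/k₂)·C_A^-2.
= (0.117) / (0.247×1.040^2) = 0.1170/0.2672 = 0.438.

0.438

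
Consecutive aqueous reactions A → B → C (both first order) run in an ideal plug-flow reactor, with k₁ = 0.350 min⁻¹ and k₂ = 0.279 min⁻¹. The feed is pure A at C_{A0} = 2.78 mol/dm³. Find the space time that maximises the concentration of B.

The intermediate peaks when r₁ = r₂, i.e. k₁e^(−k₁τ) = k₂e^(−k₂τ), giving τ_opt = ln(k₂/k₁)/(k₂−k₁).
= ln(0.279/0.350)/(0.279−0.350) = ln(0.7971)/-0.07100 = -0.2267/-0.07100 = 3.19 min.

3.19 min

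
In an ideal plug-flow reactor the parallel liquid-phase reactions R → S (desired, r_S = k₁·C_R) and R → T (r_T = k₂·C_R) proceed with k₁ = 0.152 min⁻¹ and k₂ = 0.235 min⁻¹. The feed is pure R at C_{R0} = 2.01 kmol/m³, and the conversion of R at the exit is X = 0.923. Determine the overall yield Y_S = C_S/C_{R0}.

0.363

C_R = C_{R0}(1−X) = 0.1548 kmol/m³.
Both paths are first order in R, so the instantaneous fraction to S is constant: dC_S/d(−C_R) = k₁/(k₁+k₂) = 0.3928.
C_S = 0.3928·(C_{R0}−C_R) = 0.3928×1.855 = 0.729 kmol/m³.
Y_S = C_S/C_{R0} = 0.7287/2.01 = 0.363.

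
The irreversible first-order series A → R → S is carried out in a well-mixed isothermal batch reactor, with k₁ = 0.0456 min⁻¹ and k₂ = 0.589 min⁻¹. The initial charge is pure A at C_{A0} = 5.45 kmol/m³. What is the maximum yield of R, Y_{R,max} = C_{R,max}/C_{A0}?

0.0625

At the optimum, C_{R,max}/C_{A0} = (k₁/k₂)^[k₂/(k₂−k₁)].
= (0.0456/0.589)^(0.589/(0.589−0.0456)) = (0.07742)^(1.084) = 0.06246.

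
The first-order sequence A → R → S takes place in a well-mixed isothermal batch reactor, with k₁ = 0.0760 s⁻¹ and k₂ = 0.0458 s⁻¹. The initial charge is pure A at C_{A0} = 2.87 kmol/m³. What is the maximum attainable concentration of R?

Evaluating C_R at t_opt = ln(k₂/k₁)/(k₂−k₁) gives C_{R,max}/C_{A0} = (k₁/k₂)^[k₂/(k₂−k₁)].
= (0.0760/0.0458)^(0.0458/(0.0458−0.0760)) = (1.659)^(-1.517) = 0.4639.
C_{R,max} = 0.4639×2.87 = 1.33 kmol/m³.

1.33 kmol/m³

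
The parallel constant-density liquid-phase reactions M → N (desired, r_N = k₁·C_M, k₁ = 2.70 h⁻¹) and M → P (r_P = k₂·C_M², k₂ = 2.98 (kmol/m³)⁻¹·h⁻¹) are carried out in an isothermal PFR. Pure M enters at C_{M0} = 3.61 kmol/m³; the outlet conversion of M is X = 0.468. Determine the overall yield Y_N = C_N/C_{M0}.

0.118

C_M = C_{M0}(1−X) = 1.921 kmol/m³.
Along a PFR/batch, dC_N/dC_M = −r_N/(r_N+r_P) = −k₁/(k₁+k₂·C_M).
Integrating from C_{M0} to C_M: C_N = (2.70/2.98)·ln[(2.70+2.98·3.61)/(2.70+2.98·1.92)] = 0.9060·ln(13.46/8.423) = 0.4245 kmol/m³.
Y_N = C_N/C_{M0} = 0.4245/3.61 = 0.118.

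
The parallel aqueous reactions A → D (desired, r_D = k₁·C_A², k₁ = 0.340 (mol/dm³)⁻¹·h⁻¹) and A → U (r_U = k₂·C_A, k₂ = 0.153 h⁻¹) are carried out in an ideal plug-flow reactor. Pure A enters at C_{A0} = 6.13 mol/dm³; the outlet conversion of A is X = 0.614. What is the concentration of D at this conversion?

C_A = C_{A0}(1−X) = 2.366 mol/dm³.
Along a PFR/batch, dC_U/dC_A = −r_U/(r_D+r_U) = −k₂/(k₂+k₁·C_A).
Integrating from C_{A0} to C_A: C_U = (0.153/0.340)·ln[(0.153+0.340·6.13)/(0.153+0.340·2.37)] = 0.4500·ln(2.237/0.9575) = 0.3819 mol/dm³.
Then C_D = (C_{A0}−C_A) − C_U = 3.764 − 0.3819 = 3.382 mol/dm³.

3.38 mol/dm³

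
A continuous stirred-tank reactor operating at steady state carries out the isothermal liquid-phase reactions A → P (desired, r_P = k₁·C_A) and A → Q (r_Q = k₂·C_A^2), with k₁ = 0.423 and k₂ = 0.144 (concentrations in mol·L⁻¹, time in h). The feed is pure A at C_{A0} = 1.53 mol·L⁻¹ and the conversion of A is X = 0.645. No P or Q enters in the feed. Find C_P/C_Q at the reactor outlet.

5.41

Exit C_A = C_{A0}(1−X) = 1.53×0.355 = 0.5432 mol·L⁻¹.
Rates in a CSTR are evaluated at the outlet concentration: r_P = 0.423×0.5432 = 0.2298, r_Q = 0.144×0.5432^2 = 0.04248.
Overall selectivity = C_P/C_Q = r_Pτ/(r_Qτ) = r_P/r_Q = 5.41.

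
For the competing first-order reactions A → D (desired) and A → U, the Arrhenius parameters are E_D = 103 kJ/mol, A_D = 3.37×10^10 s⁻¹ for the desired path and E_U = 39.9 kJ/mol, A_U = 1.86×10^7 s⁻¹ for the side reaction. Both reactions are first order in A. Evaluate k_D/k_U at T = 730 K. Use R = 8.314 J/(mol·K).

Since both paths have the same order in A, the concentration cancels and S_{D/U} = k_D/k_U = (A_D/A_U)·exp[(E_U−E_D)/(RT)].
(E_U−E_D)/(RT) = (39.9−103)×10³/(8.314×730) = -63100/6069 = -10.40.
k_D/k_U = (3.37×10^10/1.86×10^7)·exp(-10.40) = 1812 × 3.053×10^-5 = 0.0553.

0.0553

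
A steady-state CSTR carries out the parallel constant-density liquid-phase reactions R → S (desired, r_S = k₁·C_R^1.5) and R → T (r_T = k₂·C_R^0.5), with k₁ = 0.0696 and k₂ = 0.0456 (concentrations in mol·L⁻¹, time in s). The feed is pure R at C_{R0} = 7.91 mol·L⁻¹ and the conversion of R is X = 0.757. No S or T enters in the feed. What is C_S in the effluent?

Exit C_R = C_{R0}(1−X) = 7.91×0.243 = 1.922 mol·L⁻¹.
Rates in a CSTR are evaluated at the outlet concentration: r_S = 0.0696×1.922^1.5 = 0.1855, r_T = 0.0456×1.922^0.5 = 0.06322.
Fraction of consumed R going to S: r_S/(r_S+r_T) = 0.7458.
C_S = 0.7458·C_{R0}·X = 0.7458×7.91×0.757 = 4.47 mol·L⁻¹.

4.47 mol·L⁻¹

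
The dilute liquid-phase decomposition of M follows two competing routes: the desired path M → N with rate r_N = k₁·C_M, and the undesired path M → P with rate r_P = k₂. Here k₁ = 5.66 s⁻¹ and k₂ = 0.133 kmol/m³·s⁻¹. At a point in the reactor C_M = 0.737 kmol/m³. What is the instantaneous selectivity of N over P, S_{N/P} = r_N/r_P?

31.4

S_{N/P} = r_N/r_P = (k₁·C_M)/(k₂) = (k₁/k₂)·C_M.
= (5.66×0.7370) / (0.133) = 4.171/0.1330 = 31.4.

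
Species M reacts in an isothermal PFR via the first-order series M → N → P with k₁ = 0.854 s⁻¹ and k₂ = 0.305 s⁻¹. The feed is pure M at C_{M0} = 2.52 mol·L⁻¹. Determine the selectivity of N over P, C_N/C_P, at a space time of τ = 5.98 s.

0.321

For first-order series with pure M initially, C_N(τ) = k₁C_{M0}/(k₂−k₁)·(e^(−k₁τ) − e^(−k₂τ)).
e^(−k₁τ) = e^(−0.854×5.98) = e^(−5.107) = 0.006055; e^(−k₂τ) = e^(−1.824) = 0.1614.
C_N = 0.854×2.52/(0.305−0.854) × (0.006055−0.1614) = (-3.920)×(-0.1553) = 0.6089 mol·L⁻¹.
C_M = C_{M0}e^(−k₁τ) = 0.01526 mol·L⁻¹, so C_P = C_{M0}−C_M−C_N = 1.896 mol·L⁻¹; C_N/C_P = 0.321.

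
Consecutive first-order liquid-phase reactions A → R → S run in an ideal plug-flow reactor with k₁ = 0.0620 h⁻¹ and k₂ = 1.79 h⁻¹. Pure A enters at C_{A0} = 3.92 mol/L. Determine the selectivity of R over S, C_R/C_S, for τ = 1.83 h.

0.401

For first-order series with pure A initially, C_R(τ) = k₁C_{A0}/(k₂−k₁)·(e^(−k₁τ) − e^(−k₂τ)).
e^(−k₁τ) = e^(−0.0620×1.83) = e^(−0.1135) = 0.8927; e^(−k₂τ) = e^(−3.276) = 0.03779.
C_R = 0.0620×3.92/(1.79−0.0620) × (0.8927−0.03779) = 0.1406×0.8549 = 0.1202 mol/L.
C_A = C_{A0}e^(−k₁τ) = 3.500 mol/L, so C_S = C_{A0}−C_A−C_R = 0.3002 mol/L; C_R/C_S = 0.401.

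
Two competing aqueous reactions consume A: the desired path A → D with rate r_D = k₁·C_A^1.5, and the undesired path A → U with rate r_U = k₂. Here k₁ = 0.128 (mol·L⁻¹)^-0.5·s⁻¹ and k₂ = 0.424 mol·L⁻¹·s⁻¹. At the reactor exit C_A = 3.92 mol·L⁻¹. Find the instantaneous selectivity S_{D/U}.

2.34

S_{D/U} = r_D/r_U = (k₁·C_A^1.5)/(k₂) = (k₁/k₂)·C_A^1.5.
= (0.128×3.920^1.5) / (0.424) = 0.9934/0.4240 = 2.34.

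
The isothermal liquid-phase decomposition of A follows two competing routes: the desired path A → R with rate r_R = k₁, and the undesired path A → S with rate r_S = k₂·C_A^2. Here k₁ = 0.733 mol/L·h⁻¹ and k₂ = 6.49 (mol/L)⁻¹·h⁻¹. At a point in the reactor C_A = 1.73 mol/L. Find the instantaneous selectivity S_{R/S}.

0.0377

S_{R/S} = r_R/r_S = (k₁)/(k₂·C_A^2) = (k₁/k₂)·C_A^-2.
= (0.733) / (6.49×1.730^2) = 0.7330/19.42 = 0.0377.
The undesired path is higher order in A, so low C_A (CSTR or dilute feed) favours R.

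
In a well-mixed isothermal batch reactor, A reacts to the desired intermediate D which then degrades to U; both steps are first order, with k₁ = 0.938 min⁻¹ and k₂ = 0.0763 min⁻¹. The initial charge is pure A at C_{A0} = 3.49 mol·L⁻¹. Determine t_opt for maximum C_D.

The intermediate peaks when r₁ = r₂, i.e. k₁e^(−k₁t) = k₂e^(−k₂t), giving t_opt = ln(k₂/k₁)/(k₂−k₁).
= ln(0.0763/0.938)/(0.0763−0.938) = ln(0.08134)/-0.8617 = -2.509/-0.8617 = 2.91 min.

2.91 min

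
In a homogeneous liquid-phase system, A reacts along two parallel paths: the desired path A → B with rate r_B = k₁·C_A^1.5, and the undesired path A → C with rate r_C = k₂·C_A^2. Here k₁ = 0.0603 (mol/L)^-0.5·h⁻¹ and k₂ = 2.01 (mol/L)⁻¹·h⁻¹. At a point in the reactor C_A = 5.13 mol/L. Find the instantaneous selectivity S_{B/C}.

0.0132

S_{B/C} = r_B/r_C = (k₁·C_A^1.5)/(k₂·C_A^2) = (k₁/k₂)·C_A^-0.5.
= (0.0603×5.130^1.5) / (2.01×5.130^2) = 0.7006/52.90 = 0.0132.
The undesired path is higher order in A, so low C_A (CSTR or dilute feed) favours B.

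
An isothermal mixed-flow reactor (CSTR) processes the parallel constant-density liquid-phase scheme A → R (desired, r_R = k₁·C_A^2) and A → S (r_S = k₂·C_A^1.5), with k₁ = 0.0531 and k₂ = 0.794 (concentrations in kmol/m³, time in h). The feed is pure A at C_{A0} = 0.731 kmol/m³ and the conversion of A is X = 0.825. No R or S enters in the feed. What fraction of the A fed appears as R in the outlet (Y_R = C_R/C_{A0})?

0.0193

Exit C_A = C_{A0}(1−X) = 0.731×0.175 = 0.1279 kmol/m³.
Rates in a CSTR are evaluated at the outlet concentration: r_R = 0.0531×0.1279^2 = 8.690×10^-4, r_S = 0.794×0.1279^1.5 = 0.03633.
Fraction of consumed A going to R: r_R/(r_R+r_S) = 0.02336.
C_R = 0.02336·C_{A0}·X = 0.02336×0.731×0.825 = 0.0141 kmol/m³; Y_R = C_R/C_{A0} = 0.0193.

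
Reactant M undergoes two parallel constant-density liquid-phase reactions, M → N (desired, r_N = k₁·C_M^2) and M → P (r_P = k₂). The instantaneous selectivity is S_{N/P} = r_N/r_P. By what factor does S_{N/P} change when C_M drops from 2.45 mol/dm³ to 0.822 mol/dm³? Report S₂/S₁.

S_{N/P} = (k₁/k₂)·C_M^2, so S₂/S₁ = (C_{M,2}/C_{M,1})^2.
= (0.822/2.45)^2 = (0.3355)^2 = 0.113.

0.113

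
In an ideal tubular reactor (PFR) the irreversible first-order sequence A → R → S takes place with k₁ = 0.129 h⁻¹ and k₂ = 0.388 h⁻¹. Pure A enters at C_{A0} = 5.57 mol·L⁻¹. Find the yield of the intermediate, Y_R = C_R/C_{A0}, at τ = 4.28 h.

The intermediate concentration in a first-order A→B→C sequence is C_R = k₁C_{A0}(e^(−k₁τ) − e^(−k₂τ))/(k₂−k₁).
e^(−k₁τ) = e^(−0.129×4.28) = e^(−0.5521) = 0.5757; e^(−k₂τ) = e^(−1.661) = 0.1900.
C_R = 0.129×5.57/(0.388−0.129) × (0.5757−0.1900) = 2.774×0.3857 = 1.070 mol·L⁻¹.
Y_R = C_R/C_{A0} = 1.070/5.57 = 0.192.

0.192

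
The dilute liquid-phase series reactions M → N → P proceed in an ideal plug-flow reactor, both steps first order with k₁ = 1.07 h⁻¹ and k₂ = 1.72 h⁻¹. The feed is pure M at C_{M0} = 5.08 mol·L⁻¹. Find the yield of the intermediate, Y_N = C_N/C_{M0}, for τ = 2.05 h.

For first-order series with pure M initially, C_N(τ) = k₁C_{M0}/(k₂−k₁)·(e^(−k₁τ) − e^(−k₂τ)).
e^(−k₁τ) = e^(−1.07×2.05) = e^(−2.193) = 0.1115; e^(−k₂τ) = e^(−3.526) = 0.02942.
C_N = 1.07×5.08/(1.72−1.07) × (0.1115−0.02942) = 8.362×0.08210 = 0.6866 mol·L⁻¹.
Y_N = C_N/C_{M0} = 0.6866/5.08 = 0.135.

0.135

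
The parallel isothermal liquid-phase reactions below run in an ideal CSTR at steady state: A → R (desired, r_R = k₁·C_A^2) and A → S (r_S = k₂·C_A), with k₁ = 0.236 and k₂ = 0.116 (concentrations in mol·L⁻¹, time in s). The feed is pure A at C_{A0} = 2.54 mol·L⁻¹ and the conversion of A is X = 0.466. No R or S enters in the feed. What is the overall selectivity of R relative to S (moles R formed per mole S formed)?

2.76

Exit C_A = C_{A0}(1−X) = 2.54×0.534 = 1.356 mol·L⁻¹.
In a CSTR the entire volume is at exit conditions, so r_R = 0.236×1.356^2 = 0.4342 and r_S = 0.116×1.356 = 0.1573.
Overall selectivity = C_R/C_S = r_Rτ/(r_Sτ) = r_R/r_S = 2.76.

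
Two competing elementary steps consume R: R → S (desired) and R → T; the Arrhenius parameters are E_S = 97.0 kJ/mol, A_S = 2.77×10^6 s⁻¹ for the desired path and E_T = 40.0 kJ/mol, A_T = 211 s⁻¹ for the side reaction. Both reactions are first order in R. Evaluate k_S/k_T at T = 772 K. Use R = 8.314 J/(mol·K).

1.83

With equal orders, S_{S/T} = k_S/k_T = (A_S/A_T)·exp[(E_T−E_S)/(RT)].
(E_T−E_S)/(RT) = (40.0−97.0)×10³/(8.314×772) = -57000/6418 = -8.881.
k_S/k_T = (2.77×10^6/211)·exp(-8.881) = 13128 × 1.390×10^-4 = 1.83.
Since E_S > E_T, raising the temperature improves selectivity toward S.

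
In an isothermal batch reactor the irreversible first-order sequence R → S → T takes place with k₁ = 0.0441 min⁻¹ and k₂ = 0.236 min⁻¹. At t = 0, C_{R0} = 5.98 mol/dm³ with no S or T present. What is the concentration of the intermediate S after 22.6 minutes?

0.501 mol/dm³

Solving the coupled first-order balances gives C_S(t) = [k₁/(k₂−k₁)]·C_{R0}·(e^(−k₁t) − e^(−k₂t)).
e^(−k₁t) = e^(−0.0441×22.6) = e^(−0.9967) = 0.3691; e^(−k₂t) = e^(−5.334) = 0.004827.
C_S = 0.0441×5.98/(0.236−0.0441) × (0.3691−0.004827) = 1.374×0.3643 = 0.5006 mol/dm³.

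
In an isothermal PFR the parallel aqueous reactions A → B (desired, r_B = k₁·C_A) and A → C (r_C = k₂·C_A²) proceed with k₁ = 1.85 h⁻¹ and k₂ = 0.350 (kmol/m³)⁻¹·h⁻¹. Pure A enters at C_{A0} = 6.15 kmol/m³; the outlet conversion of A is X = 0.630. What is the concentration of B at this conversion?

2.19 kmol/m³

C_A = C_{A0}(1−X) = 2.276 kmol/m³.
Along a PFR/batch, dC_B/dC_A = −r_B/(r_B+r_C) = −k₁/(k₁+k₂·C_A).
Integrating from C_{A0} to C_A: C_B = (1.85/0.350)·ln[(1.85+0.350·6.15)/(1.85+0.350·2.28)] = 5.286·ln(4.002/2.646) = 2.187 kmol/m³.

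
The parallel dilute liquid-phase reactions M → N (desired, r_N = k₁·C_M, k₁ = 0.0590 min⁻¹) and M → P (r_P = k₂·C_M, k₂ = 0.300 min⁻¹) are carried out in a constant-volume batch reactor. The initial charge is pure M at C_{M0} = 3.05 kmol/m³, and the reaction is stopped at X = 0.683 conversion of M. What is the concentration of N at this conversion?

0.342 kmol/m³

C_M = C_{M0}(1−X) = 0.9668 kmol/m³.
Both paths are first order in M, so the instantaneous fraction to N is constant: dC_N/d(−C_M) = k₁/(k₁+k₂) = 0.1643.
C_N = 0.1643·(C_{M0}−C_M) = 0.1643×2.083 = 0.342 kmol/m³.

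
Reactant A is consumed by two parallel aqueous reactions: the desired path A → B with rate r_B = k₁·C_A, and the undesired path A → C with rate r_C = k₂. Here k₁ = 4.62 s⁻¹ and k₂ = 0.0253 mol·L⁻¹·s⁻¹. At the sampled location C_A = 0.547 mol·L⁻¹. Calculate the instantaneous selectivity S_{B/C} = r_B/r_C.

S_{B/C} = r_B/r_C = (k₁·C_A)/(k₂) = (k₁/k₂)·C_A.
= (4.62×0.5470) / (0.0253) = 2.527/0.02530 = 99.9.
Since the desired path is higher order in A, keeping C_A high (PFR or concentrated feed) favours B.

99.9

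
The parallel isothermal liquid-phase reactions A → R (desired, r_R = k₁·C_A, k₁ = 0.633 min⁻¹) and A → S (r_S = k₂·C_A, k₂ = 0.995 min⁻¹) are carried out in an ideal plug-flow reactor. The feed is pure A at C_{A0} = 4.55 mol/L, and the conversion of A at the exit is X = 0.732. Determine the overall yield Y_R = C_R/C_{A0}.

C_A = C_{A0}(1−X) = 1.219 mol/L.
Both paths are first order in A, so the instantaneous fraction to R is constant: dC_R/d(−C_A) = k₁/(k₁+k₂) = 0.3888.
C_R = 0.3888·(C_{A0}−C_A) = 0.3888×3.331 = 1.30 mol/L.
Y_R = C_R/C_{A0} = 1.295/4.55 = 0.285.

0.285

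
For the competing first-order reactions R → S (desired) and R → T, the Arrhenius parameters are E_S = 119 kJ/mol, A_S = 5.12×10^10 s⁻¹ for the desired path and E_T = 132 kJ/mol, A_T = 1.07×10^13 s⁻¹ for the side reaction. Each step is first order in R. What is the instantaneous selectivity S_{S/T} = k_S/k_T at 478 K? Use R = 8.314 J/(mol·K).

0.126

Since both paths have the same order in R, the concentration cancels and S_{S/T} = k_S/k_T = (A_S/A_T)·exp[(E_T−E_S)/(RT)].
(E_T−E_S)/(RT) = (132−119)×10³/(8.314×478) = 13000/3974 = 3.271.
k_S/k_T = (5.12×10^10/1.07×10^13)·exp(3.271) = 0.004785 × 26.34 = 0.126.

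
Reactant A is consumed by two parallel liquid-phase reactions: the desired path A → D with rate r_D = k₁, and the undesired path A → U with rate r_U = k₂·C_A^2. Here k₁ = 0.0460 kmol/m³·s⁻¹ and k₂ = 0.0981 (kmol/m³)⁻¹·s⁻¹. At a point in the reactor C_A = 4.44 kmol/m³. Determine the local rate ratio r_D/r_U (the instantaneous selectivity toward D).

S_{D/U} = r_D/r_U = (k₁)/(k₂·C_A^2) = (k₁/k₂)·C_A^-2.
= (0.0460) / (0.0981×4.440^2) = 0.04600/1.934 = 0.0238.

0.0238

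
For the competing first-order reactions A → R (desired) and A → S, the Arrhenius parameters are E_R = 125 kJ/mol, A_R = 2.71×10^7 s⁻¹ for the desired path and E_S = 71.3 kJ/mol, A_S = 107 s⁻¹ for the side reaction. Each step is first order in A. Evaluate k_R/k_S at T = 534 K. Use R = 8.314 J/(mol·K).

Since both paths have the same order in A, the concentration cancels and S_{R/S} = k_R/k_S = (A_R/A_S)·exp[(E_S−E_R)/(RT)].
(E_S−E_R)/(RT) = (71.3−125)×10³/(8.314×534) = -53700/4440 = -12.10.
k_R/k_S = (2.71×10^7/107)·exp(-12.10) = 2.533×10^5 × 5.585×10^-6 = 1.41.
Since E_R > E_S, raising the temperature improves selectivity toward R.

1.41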